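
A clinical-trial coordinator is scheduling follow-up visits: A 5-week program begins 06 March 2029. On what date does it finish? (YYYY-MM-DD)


Start: 2029-03-06
Weeks to add: 5
Convert to days: 5 x 7 = 35 days
Add 35 days to 2029-03-06
Result: 2029-04-10

2029-04-10


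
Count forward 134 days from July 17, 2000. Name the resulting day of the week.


Start: 2000-07-17 (Monday)
Step 1 - find target date: add 134 days
  2000-07-17 + 134 days = 2000-11-28
Step 2 - day of week:
  134 mod 7 = 1
  Monday + 1 days -> Tuesday
Result: Tuesday (2000-11-28)

Tuesday


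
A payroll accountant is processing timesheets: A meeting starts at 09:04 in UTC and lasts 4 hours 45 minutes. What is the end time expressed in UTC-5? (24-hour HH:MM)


Start: 09:04 in UTC
Step 1 - add duration:
  minutes: 4 + 45 = 49
  hours: 9 + 4 + 0 = 13
  end in UTC: 13:49
Step 2 - convert UTC -> UTC-5:
  offset difference: -5 - (0) = -5 hours
  13 + (-5) = 8 -> mod 24 = 8
Result: 08:49 in UTC-5

08:49


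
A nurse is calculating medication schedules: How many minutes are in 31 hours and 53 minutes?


Hours: 31
Minutes: 53
Convert hours to minutes: 31 x 60 = 1860
Add remaining minutes: 1860 + 53 = 1913

1913


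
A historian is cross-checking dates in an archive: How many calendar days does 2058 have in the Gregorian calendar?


Year: 2058
Check leap year rules:
Divisible by 4? No
2058 is not a leap year
Days: 365

365


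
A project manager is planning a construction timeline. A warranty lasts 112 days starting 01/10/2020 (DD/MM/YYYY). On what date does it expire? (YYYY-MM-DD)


Start: 2020-10-01
Adding 112 days
Days remaining in October: 30
After October: 82 days still to add
November 2020: 30 days, 52 remaining
December 2020: 31 days, 21 remaining
January 2021 has 31 days, need 21
Result: 2021-01-21

2021-01-21


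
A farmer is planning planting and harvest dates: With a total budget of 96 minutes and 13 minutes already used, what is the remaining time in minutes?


Total budget: 96 minutes
Time used: 13 minutes
Remaining: 96 - 13 = 83 minutes
Percent used: 13.5%
Percent remaining: 86.5%

83


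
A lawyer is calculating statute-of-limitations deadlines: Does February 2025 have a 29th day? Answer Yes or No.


Year: 2025
Divisible by 4? 2025 / 4 = 506.25 -> No
Not divisible by 4, so NOT a leap year

No


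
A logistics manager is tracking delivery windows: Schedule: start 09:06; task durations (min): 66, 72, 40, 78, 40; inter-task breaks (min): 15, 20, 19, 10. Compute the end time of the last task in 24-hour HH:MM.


Start: 09:06 = 546 min from midnight
  after task 1 (66 min): 10:12
  after break (15 min): 10:27
  after task 2 (72 min): 11:39
  after break (20 min): 11:59
  after task 3 (40 min): 12:39
  after break (19 min): 12:58
  after task 4 (78 min): 14:16
  after break (10 min): 14:26
  after task 5 (40 min): 15:06
Total elapsed: 360 minutes
End time: 15:06

15:06


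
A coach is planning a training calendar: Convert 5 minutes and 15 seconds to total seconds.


Minutes: 5
Extra seconds: 15
Seconds per minute: 60
Minutes to seconds: 5 x 60 = 300
Total: 300 + 15 = 315

315


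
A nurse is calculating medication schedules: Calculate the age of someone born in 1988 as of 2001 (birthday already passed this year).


Birth year: 1988
Current year: 2001
Age = current year - birth year
Age = 2001 - 1988 = 13

13


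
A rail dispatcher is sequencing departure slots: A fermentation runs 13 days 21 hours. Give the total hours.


Days: 13
Extra hours: 21
Hours per day: 24
Days to hours: 13 x 24 = 312
Total: 312 + 21 = 333

333


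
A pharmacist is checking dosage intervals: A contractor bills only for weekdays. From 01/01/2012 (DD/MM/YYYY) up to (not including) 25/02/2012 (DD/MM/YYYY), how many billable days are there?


Start: 2012-01-01 (Sunday)
End (exclusive): 2012-02-25 (Saturday)
Total calendar days: 55
Full weeks: 55 // 7 = 7 -> 35 weekdays
Remaining 6 days starting on Sunday:
  Sun(-), Mon(w), Tue(w), Wed(w), Thu(w), Fri(w) -> 5 weekdays
Total business days: 35 + 5 = 40

40


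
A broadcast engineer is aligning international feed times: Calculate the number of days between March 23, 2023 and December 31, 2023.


Start: March 23, 2023
End: December 31, 2023
Days left in March: 8
April: 30
May: 31
June: 30
July: 31
... plus remaining months
Sum of remaining months: 275
Total: 8 + 275 = 283

283


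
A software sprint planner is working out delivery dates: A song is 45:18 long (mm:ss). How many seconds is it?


Minutes: 45
Extra seconds: 18
Seconds per minute: 60
Minutes to seconds: 45 x 60 = 2700
Total: 2700 + 18 = 2718

2718


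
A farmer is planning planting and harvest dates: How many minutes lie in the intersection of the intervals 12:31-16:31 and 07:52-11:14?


Interval A: [751, 991] minutes from midnight
Interval B: [472, 674] minutes from midnight
Overlap start = max(751, 472) = 751
Overlap end = min(991, 674) = 674
End <= start, so the intervals do not overlap: 0 minutes

0


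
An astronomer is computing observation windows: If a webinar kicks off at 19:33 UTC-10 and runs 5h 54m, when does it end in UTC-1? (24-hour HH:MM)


Start: 19:33 in UTC-10
Step 1 - add duration:
  minutes: 33 + 54 = 87 (carry 1h)
  hours: 19 + 5 + 1 = 25
  end in UTC-10: 01:27
Step 2 - convert UTC-10 -> UTC-1:
  offset difference: -1 - (-10) = 9 hours
  1 + (9) = 10 -> mod 24 = 10
Result: 10:27 in UTC-1

10:27


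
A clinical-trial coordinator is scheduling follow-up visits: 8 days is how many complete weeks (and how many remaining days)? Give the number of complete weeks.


Total days: 8
Days per week: 7
Division: 8 / 7 = 1 remainder 1
Complete weeks: 1
Remaining days: 1

1


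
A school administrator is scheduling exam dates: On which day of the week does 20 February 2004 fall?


Date: 2004-02-20
January 1, 2004 is a Thursday
Day of year: 51
Offset from Jan 1: 50 days
50 mod 7 = 1
Result: Friday

Friday


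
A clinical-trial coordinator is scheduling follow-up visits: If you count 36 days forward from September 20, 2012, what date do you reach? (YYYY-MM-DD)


Start: 2012-09-20
Adding 36 days
Days remaining in September: 10
After September: 26 days still to add
October 2012 has 31 days, need 26
Result: 2012-10-26

2012-10-26


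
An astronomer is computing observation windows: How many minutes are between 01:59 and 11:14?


Start time: 01:59 = 119 minutes from midnight
End time: 11:14 = 674 minutes from midnight
Difference: 674 - 119 = 555 minutes
That is 9 hours and 15 minutes

555


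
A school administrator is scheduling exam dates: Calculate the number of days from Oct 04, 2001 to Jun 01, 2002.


Start date: 2001-10-04
End date: 2002-06-01
Oct 2001: +28 days
Nov 2001: +30 days
Dec 2001: +31 days
... (5 more months)
Total: 240 days

240


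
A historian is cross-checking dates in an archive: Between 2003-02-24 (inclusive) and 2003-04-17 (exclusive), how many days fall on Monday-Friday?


Start: 2003-02-24 (Monday)
End (exclusive): 2003-04-17 (Thursday)
Total calendar days: 52
Full weeks: 52 // 7 = 7 -> 35 weekdays
Remaining 3 days starting on Monday:
  Mon(w), Tue(w), Wed(w) -> 3 weekdays
Total business days: 35 + 3 = 38

38


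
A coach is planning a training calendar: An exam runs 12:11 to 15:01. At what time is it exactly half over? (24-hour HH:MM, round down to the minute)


Start time: 12:11 = 731 minutes from midnight
End time: 15:01 = 901 minutes from midnight
Sum: 731 + 901 = 1632
Midpoint: 1632 / 2 = 816 minutes
Convert: 816 / 60 = 13 hours, 36 minutes
Result: 13:36

13:36


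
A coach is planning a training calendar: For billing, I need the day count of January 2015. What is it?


Month: January
Year: 2015
January is a 31-day month
Total: 31 days

31


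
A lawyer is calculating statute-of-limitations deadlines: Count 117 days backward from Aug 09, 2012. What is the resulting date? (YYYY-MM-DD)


Start: 2012-08-09
Subtracting 117 days
Days already passed in August: 9
After going back through August: 108 more days to subtract
July 2012: 31 days, 77 remaining
June 2012: 30 days, 47 remaining
May 2012: 31 days, 16 remaining
April 2012 has 30 days, need 16
Result: 2012-04-14

2012-04-14


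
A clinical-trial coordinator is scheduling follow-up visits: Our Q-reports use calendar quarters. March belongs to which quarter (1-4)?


Month: March (month 3)
Q1: January-March (months 1-3)
Q2: April-June (months 4-6)
Q3: July-September (months 7-9)
Q4: October-December (months 10-12)
Month 3 falls in Q1

1


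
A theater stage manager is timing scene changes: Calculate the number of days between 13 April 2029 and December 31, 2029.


Start: April 13, 2029
End: December 31, 2029
Days left in April: 17
May: 31
June: 30
July: 31
August: 31
... plus remaining months
Sum of remaining months: 245
Total: 17 + 245 = 262

262


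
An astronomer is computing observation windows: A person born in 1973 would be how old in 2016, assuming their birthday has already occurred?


Birth year: 1973
Current year: 2016
Age = current year - birth year
Age = 2016 - 1973 = 43

43


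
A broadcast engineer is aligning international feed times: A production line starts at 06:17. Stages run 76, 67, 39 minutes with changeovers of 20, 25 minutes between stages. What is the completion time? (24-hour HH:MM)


Start: 06:17 = 377 min from midnight
  after task 1 (76 min): 07:33
  after break (20 min): 07:53
  after task 2 (67 min): 09:00
  after break (25 min): 09:25
  after task 3 (39 min): 10:04
Total elapsed: 227 minutes
End time: 10:04

10:04


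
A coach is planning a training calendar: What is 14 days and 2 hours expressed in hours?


Days: 14
Extra hours: 2
Hours per day: 24
Days to hours: 14 x 24 = 336
Total: 336 + 2 = 338

338


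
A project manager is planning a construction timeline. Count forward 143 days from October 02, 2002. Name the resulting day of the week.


Start: 2002-10-02 (Wednesday)
Step 1 - find target date: add 143 days
  2002-10-02 + 143 days = 2003-02-22
Step 2 - day of week:
  143 mod 7 = 3
  Wednesday + 3 days -> Saturday
Result: Saturday (2003-02-22)

Saturday


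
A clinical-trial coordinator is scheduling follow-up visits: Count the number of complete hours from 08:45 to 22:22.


Start: 08:45
End: 22:22
Hour difference: 22 - 8 = 14 hours
Minute difference: 22 - 45 = -23 minutes
Total minutes: 817
Complete hours: 817 / 60 = 13 (remainder 37)

13


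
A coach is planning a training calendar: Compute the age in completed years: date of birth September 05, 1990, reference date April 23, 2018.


Birth: 1990-09-05
Reference: 2018-04-23
Year difference: 2018 - 1990 = 28
Has birthday (09-05) occurred by 04-23? No
Birthday not yet reached this year -> subtract 1
Age in full years: 27

27


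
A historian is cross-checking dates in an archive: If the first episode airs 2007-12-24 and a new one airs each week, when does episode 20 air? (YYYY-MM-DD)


First occurrence: 2007-12-24 (occurrence 1)
Each occurrence is 7 days after the previous.
Occurrence 20 is 19 weeks after the first.
19 weeks = 133 days
2007-12-24 + 133 days = 2008-05-05

2008-05-05


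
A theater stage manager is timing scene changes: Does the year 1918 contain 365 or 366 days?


Year: 1918
Check leap year rules:
Divisible by 4? No
1918 is not a leap year
Days: 365

365


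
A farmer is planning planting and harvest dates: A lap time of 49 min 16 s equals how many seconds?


Minutes: 49
Seconds: 16
Convert minutes to seconds: 49 x 60 = 2940
Add remaining seconds: 2940 + 16 = 2956

2956


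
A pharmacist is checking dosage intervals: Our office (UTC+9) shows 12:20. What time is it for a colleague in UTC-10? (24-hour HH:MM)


Local time: 12:20 at UTC+9 (offset 9h)
Target zone: UTC-10 (offset -10h)
Difference: -10 - (9) = -19 hours
Calculation: 12 + (-19) = -7
Wraparound: (-7) mod 24 = 17
Result: 17:20

17:20


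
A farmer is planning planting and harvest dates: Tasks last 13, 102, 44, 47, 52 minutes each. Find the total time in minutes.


Durations: 13, 102, 44, 47, 52
Running sum: 13
+ 102 = 115
+ 44 = 159
+ 47 = 206
+ 52 = 258
Total duration: 258 minutes
That is 4 hours and 18 minutes

258


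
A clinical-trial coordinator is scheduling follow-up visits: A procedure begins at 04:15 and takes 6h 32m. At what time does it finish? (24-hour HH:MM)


Start time: 04:15
Adding: 6 hours 32 minutes
Minutes: 15 + 32 = 47
Hours: 4 + 6 + 0 = 10
Result: 10:47

10:47


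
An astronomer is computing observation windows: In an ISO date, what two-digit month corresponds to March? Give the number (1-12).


Calendar month order:
2. February
3. March <--
4. April
March is month number 3

3


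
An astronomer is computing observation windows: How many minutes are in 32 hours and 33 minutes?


Hours: 32
Extra minutes: 33
Minutes per hour: 60
Hours to minutes: 32 x 60 = 1920
Total: 1920 + 33 = 1953

1953


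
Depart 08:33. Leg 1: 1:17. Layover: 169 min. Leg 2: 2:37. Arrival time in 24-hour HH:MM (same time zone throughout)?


Depart: 08:33
Leg 1: +77 min -> 09:50
Layover: +169 min -> 12:39
Leg 2: +157 min -> 15:16
Total travel: 403 minutes = 6h 43m
Arrival: 15:16

15:16


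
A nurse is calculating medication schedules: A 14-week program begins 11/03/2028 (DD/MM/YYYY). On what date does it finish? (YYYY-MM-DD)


Start: 2028-03-11
Weeks to add: 14
Convert to days: 14 x 7 = 98 days
Add 98 days to 2028-03-11
Result: 2028-06-17

2028-06-17


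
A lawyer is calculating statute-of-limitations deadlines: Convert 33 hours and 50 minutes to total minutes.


Hours: 33
Minutes: 50
Convert hours to minutes: 33 x 60 = 1980
Add remaining minutes: 1980 + 50 = 2030

2030


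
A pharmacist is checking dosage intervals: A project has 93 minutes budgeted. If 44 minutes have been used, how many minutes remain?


Total budget: 93 minutes
Time used: 44 minutes
Remaining: 93 - 44 = 49 minutes
Percent used: 47.3%
Percent remaining: 52.7%

49


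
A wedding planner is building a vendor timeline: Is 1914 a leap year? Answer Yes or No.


Year: 1914
Divisible by 4? 1914 / 4 = 478.5 -> No
Not divisible by 4, so NOT a leap year

No


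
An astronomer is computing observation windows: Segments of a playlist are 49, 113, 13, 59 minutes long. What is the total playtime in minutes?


Durations: 49, 113, 13, 59
Running sum: 49
+ 113 = 162
+ 13 = 175
+ 59 = 234
Total duration: 234 minutes
That is 3 hours and 54 minutes

234


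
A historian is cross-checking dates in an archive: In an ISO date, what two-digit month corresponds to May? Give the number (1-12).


Calendar month order:
4. April
5. May <--
6. June
May is month number 5

5


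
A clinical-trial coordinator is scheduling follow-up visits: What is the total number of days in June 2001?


Month: June
Year: 2001
June is a 30-day month
Total: 30 days

30


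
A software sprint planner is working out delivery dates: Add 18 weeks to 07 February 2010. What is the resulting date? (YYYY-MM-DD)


Start: 2010-02-07
Weeks to add: 18
Convert to days: 18 x 7 = 126 days
Add 126 days to 2010-02-07
Result: 2010-06-13

2010-06-13


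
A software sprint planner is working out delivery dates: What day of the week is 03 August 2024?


Date: 2024-08-03
January 1, 2024 is a Monday
Day of year: 216
Offset from Jan 1: 215 days
215 mod 7 = 5
Result: Saturday

Saturday


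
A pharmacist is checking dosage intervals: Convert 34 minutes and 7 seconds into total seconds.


Minutes: 34
Seconds: 7
Convert minutes to seconds: 34 x 60 = 2040
Add remaining seconds: 2040 + 7 = 2047

2047


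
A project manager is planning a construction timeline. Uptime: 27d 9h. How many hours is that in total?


Days: 27
Extra hours: 9
Hours per day: 24
Days to hours: 27 x 24 = 648
Total: 648 + 9 = 657

657


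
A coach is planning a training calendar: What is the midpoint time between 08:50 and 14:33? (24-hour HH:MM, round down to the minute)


Start time: 08:50 = 530 minutes from midnight
End time: 14:33 = 873 minutes from midnight
Sum: 530 + 873 = 1403
Midpoint: 1403 / 2 = 701 minutes
Convert: 701 / 60 = 11 hours, 41 minutes
Result: 11:41

11:41


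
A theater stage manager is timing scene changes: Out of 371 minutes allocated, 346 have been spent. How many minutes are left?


Total budget: 371 minutes
Time used: 346 minutes
Remaining: 371 - 346 = 25 minutes
Percent used: 93.3%
Percent remaining: 6.7%

25


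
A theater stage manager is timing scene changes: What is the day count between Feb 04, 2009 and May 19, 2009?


Start date: 2009-02-04
End date: 2009-05-19
Feb 2009: +25 days
Mar 2009: +31 days
Apr 2009: +30 days
May 2009: +18 days
Total: 104 days

104


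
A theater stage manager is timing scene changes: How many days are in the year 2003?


Year: 2003
Check leap year rules:
Divisible by 4? No
2003 is not a leap year
Days: 365

365


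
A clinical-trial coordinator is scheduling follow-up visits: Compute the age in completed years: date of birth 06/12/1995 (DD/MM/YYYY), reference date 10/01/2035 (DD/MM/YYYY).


Birth: 1995-12-06
Reference: 2035-01-10
Year difference: 2035 - 1995 = 40
Has birthday (12-06) occurred by 01-10? No
Birthday not yet reached this year -> subtract 1
Age in full years: 39

39


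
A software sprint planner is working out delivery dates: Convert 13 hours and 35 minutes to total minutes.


Hours: 13
Extra minutes: 35
Minutes per hour: 60
Hours to minutes: 13 x 60 = 780
Total: 780 + 35 = 815

815


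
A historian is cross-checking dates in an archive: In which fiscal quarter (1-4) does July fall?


Month: July (month 7)
Q1: January-March (months 1-3)
Q2: April-June (months 4-6)
Q3: July-September (months 7-9)
Q4: October-December (months 10-12)
Month 7 falls in Q3

3


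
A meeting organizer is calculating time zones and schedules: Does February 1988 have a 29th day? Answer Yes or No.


Year: 1988
Divisible by 4? 1988 / 4 = 497.0 -> Yes
Divisible by 100? 1988 / 100 = 19.88 -> No
Divisible by 4 but not 100, so it IS a leap year

Yes


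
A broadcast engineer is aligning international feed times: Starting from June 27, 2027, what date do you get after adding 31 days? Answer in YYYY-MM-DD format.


Start: 2027-06-27
Adding 31 days
Days remaining in June: 3
After June: 28 days still to add
July 2027 has 31 days, need 28
Result: 2027-07-28

2027-07-28


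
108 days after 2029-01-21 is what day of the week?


Start: 2029-01-21 (Sunday)
Step 1 - find target date: add 108 days
  2029-01-21 + 108 days = 2029-05-09
Step 2 - day of week:
  108 mod 7 = 3
  Sunday + 3 days -> Wednesday
Result: Wednesday (2029-05-09)

Wednesday


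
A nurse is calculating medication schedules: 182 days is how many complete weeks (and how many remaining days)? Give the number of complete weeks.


Total days: 182
Days per week: 7
Division: 182 / 7 = 26 remainder 0
Complete weeks: 26
Remaining days: 0

26


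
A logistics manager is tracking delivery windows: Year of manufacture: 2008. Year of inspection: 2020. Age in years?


Birth year: 2008
Current year: 2020
Age = current year - birth year
Age = 2020 - 2008 = 12

12


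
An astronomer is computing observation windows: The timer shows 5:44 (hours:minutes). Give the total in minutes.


Hours: 5
Minutes: 44
Convert hours to minutes: 5 x 60 = 300
Add remaining minutes: 300 + 44 = 344

344


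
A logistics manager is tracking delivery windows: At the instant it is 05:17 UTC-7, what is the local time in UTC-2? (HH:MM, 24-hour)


Local time: 05:17 at UTC-7 (offset -7h)
Target zone: UTC-2 (offset -2h)
Difference: -2 - (-7) = 5 hours
Calculation: 5 + (5) = 10
Result: 10:17

10:17


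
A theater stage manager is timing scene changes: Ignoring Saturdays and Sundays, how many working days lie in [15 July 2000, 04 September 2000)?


Start: 2000-07-15 (Saturday)
End (exclusive): 2000-09-04 (Monday)
Total calendar days: 51
Full weeks: 51 // 7 = 7 -> 35 weekdays
Remaining 2 days starting on Saturday:
  Sat(-), Sun(-) -> 0 weekdays
Total business days: 35 + 0 = 35

35


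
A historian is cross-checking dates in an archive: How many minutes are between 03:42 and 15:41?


Start time: 03:42 = 222 minutes from midnight
End time: 15:41 = 941 minutes from midnight
Difference: 941 - 222 = 719 minutes
That is 11 hours and 59 minutes

719


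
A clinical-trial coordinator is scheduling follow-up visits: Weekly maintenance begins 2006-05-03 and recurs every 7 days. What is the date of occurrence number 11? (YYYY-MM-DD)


First occurrence: 2006-05-03 (occurrence 1)
Each occurrence is 7 days after the previous.
Occurrence 11 is 10 weeks after the first.
10 weeks = 70 days
2006-05-03 + 70 days = 2006-07-12

2006-07-12


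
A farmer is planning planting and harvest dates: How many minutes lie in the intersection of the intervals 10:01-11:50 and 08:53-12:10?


Interval A: [601, 710] minutes from midnight
Interval B: [533, 730] minutes from midnight
Overlap start = max(601, 533) = 601
Overlap end = min(710, 730) = 710
Overlap = 710 - 601 = 109 minutes

109


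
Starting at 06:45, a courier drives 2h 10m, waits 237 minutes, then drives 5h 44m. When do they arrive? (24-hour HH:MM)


Depart: 06:45
Leg 1: +130 min -> 08:55
Layover: +237 min -> 12:52
Leg 2: +344 min -> 18:36
Total travel: 711 minutes = 11h 51m
Arrival: 18:36

18:36


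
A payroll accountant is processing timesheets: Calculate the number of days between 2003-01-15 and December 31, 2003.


Start: January 15, 2003
End: December 31, 2003
Days left in January: 16
February: 28
March: 31
April: 30
May: 31
... plus remaining months
Sum of remaining months: 334
Total: 16 + 334 = 350

350


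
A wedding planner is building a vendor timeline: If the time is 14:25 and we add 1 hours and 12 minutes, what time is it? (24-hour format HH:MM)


Start time: 14:25
Adding: 1 hours 12 minutes
Minutes: 25 + 12 = 37
Hours: 14 + 1 + 0 = 15
Result: 15:37

15:37


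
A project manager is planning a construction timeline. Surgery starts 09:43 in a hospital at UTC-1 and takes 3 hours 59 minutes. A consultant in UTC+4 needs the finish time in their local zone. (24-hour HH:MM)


Start: 09:43 in UTC-1
Step 1 - add duration:
  minutes: 43 + 59 = 102 (carry 1h)
  hours: 9 + 3 + 1 = 13
  end in UTC-1: 13:42
Step 2 - convert UTC-1 -> UTC+4:
  offset difference: 4 - (-1) = 5 hours
  13 + (5) = 18 -> mod 24 = 18
Result: 18:42 in UTC+4

18:42


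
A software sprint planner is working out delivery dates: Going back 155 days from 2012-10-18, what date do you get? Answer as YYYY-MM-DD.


Start: 2012-10-18
Subtracting 155 days
Days already passed in October: 18
After going back through October: 137 more days to subtract
September 2012: 30 days, 107 remaining
August 2012: 31 days, 76 remaining
July 2012: 31 days, 45 remaining
June 2012: 30 days, 15 remaining
Result: 2012-05-16

2012-05-16


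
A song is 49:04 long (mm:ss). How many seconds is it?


Minutes: 49
Extra seconds: 4
Seconds per minute: 60
Minutes to seconds: 49 x 60 = 2940
Total: 2940 + 4 = 2944

2944


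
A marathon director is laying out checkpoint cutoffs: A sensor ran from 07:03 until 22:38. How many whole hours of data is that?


Start: 07:03
End: 22:38
Hour difference: 22 - 7 = 15 hours
Minute difference: 38 - 3 = 35 minutes
Total minutes: 935
Complete hours: 935 / 60 = 15 (remainder 35)

15


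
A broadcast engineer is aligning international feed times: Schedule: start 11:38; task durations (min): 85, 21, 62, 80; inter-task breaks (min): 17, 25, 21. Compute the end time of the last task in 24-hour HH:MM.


Start: 11:38 = 698 min from midnight
  after task 1 (85 min): 13:03
  after break (17 min): 13:20
  after task 2 (21 min): 13:41
  after break (25 min): 14:06
  after task 3 (62 min): 15:08
  after break (21 min): 15:29
  after task 4 (80 min): 16:49
Total elapsed: 311 minutes
End time: 16:49

16:49


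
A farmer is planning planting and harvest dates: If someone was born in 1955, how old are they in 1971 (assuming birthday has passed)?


Birth year: 1955
Current year: 1971
Age = current year - birth year
Age = 1971 - 1955 = 16

16


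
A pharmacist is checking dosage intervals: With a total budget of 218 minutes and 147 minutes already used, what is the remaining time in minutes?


Total budget: 218 minutes
Time used: 147 minutes
Remaining: 218 - 147 = 71 minutes
Percent used: 67.4%
Percent remaining: 32.6%

71


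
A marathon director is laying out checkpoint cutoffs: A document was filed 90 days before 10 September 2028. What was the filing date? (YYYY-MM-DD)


Start: 2028-09-10
Subtracting 90 days
Days already passed in September: 10
After going back through September: 80 more days to subtract
August 2028: 31 days, 49 remaining
July 2028: 31 days, 18 remaining
June 2028 has 30 days, need 18
Result: 2028-06-12

2028-06-12


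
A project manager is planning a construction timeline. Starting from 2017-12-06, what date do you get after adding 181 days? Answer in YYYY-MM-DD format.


Start: 2017-12-06
Adding 181 days
Days remaining in December: 25
After December: 156 days still to add
January 2018: 31 days, 125 remaining
February 2018: 28 days, 97 remaining
March 2018: 31 days, 66 remaining
April 2018: 30 days, 36 remaining
Result: 2018-06-05

2018-06-05


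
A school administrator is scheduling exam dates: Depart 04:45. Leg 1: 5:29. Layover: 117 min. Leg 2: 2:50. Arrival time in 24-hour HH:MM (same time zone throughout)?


Depart: 04:45
Leg 1: +329 min -> 10:14
Layover: +117 min -> 12:11
Leg 2: +170 min -> 15:01
Total travel: 616 minutes = 10h 16m
Arrival: 15:01

15:01


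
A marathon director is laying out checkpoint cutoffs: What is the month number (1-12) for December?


Calendar month order:
11. November
12. December <--
December is month number 12

12


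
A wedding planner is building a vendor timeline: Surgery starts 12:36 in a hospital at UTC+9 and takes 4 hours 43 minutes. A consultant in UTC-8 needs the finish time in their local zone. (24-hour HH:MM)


Start: 12:36 in UTC+9
Step 1 - add duration:
  minutes: 36 + 43 = 79 (carry 1h)
  hours: 12 + 4 + 1 = 17
  end in UTC+9: 17:19
Step 2 - convert UTC+9 -> UTC-8:
  offset difference: -8 - (9) = -17 hours
  17 + (-17) = 0 -> mod 24 = 0
Result: 00:19 in UTC-8

00:19


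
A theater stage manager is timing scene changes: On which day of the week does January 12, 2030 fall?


Date: 2030-01-12
January 1, 2030 is a Tuesday
Day of year: 12
Offset from Jan 1: 11 days
11 mod 7 = 4
Result: Saturday

Saturday


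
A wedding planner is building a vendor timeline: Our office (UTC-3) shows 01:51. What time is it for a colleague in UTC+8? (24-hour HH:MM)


Local time: 01:51 at UTC-3 (offset -3h)
Target zone: UTC+8 (offset 8h)
Difference: 8 - (-3) = 11 hours
Calculation: 1 + (11) = 12
Result: 12:51

12:51


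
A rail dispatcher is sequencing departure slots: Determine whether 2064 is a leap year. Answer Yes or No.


Year: 2064
Divisible by 4? 2064 / 4 = 516.0 -> Yes
Divisible by 100? 2064 / 100 = 20.64 -> No
Divisible by 4 but not 100, so it IS a leap year

Yes


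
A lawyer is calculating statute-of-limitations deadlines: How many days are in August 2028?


Month: August
Year: 2028
August is a 31-day month
Total: 31 days

31


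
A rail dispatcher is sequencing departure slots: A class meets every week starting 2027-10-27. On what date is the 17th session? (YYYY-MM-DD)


First occurrence: 2027-10-27 (occurrence 1)
Each occurrence is 7 days after the previous.
Occurrence 17 is 16 weeks after the first.
16 weeks = 112 days
2027-10-27 + 112 days = 2028-02-16

2028-02-16


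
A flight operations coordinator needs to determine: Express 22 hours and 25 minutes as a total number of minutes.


Hours: 22
Extra minutes: 25
Minutes per hour: 60
Hours to minutes: 22 x 60 = 1320
Total: 1320 + 25 = 1345

1345


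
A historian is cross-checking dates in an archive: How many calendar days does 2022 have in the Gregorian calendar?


Year: 2022
Check leap year rules:
Divisible by 4? No
2022 is not a leap year
Days: 365

365


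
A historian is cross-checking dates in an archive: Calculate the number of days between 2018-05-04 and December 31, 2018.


Start: May 04, 2018
End: December 31, 2018
Days left in May: 27
June: 30
July: 31
August: 31
September: 30
... plus remaining months
Sum of remaining months: 214
Total: 27 + 214 = 241

241


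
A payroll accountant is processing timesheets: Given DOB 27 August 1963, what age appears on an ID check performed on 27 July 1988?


Birth: 1963-08-27
Reference: 1988-07-27
Year difference: 1988 - 1963 = 25
Has birthday (08-27) occurred by 07-27? No
Birthday not yet reached this year -> subtract 1
Age in full years: 24

24


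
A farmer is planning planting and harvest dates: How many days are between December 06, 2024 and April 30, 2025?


Start date: 2024-12-06
End date: 2025-04-30
Dec 2024: +26 days
Jan 2025: +31 days
Feb 2025: +28 days
Mar 2025: +31 days
Apr 2025: +29 days
Total: 145 days

145


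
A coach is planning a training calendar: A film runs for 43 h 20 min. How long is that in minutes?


Hours: 43
Minutes: 20
Convert hours to minutes: 43 x 60 = 2580
Add remaining minutes: 2580 + 20 = 2600

2600


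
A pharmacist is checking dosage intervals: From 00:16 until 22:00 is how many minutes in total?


Start time: 00:16 = 16 minutes from midnight
End time: 22:00 = 1320 minutes from midnight
Difference: 1320 - 16 = 1304 minutes
That is 21 hours and 44 minutes

1304


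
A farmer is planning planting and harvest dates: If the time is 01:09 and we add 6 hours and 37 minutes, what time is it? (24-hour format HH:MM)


Start time: 01:09
Adding: 6 hours 37 minutes
Minutes: 9 + 37 = 46
Hours: 1 + 6 + 0 = 7
Result: 07:46

07:46


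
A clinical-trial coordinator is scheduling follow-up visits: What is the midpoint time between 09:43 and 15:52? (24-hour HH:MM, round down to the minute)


Start time: 09:43 = 583 minutes from midnight
End time: 15:52 = 952 minutes from midnight
Sum: 583 + 952 = 1535
Midpoint: 1535 / 2 = 767 minutes
Convert: 767 / 60 = 12 hours, 47 minutes
Result: 12:47

12:47


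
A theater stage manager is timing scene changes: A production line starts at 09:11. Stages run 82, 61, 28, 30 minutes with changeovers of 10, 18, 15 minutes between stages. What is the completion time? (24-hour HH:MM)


Start: 09:11 = 551 min from midnight
  after task 1 (82 min): 10:33
  after break (10 min): 10:43
  after task 2 (61 min): 11:44
  after break (18 min): 12:02
  after task 3 (28 min): 12:30
  after break (15 min): 12:45
  after task 4 (30 min): 13:15
Total elapsed: 244 minutes
End time: 13:15

13:15


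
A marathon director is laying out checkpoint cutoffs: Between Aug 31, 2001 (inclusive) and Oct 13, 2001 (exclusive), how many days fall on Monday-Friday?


Start: 2001-08-31 (Friday)
End (exclusive): 2001-10-13 (Saturday)
Total calendar days: 43
Full weeks: 43 // 7 = 6 -> 30 weekdays
Remaining 1 days starting on Friday:
  Fri(w) -> 1 weekdays
Total business days: 30 + 1 = 31

31


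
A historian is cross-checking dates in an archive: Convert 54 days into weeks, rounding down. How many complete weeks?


Total days: 54
Days per week: 7
Division: 54 / 7 = 7 remainder 5
Complete weeks: 7
Remaining days: 5

7


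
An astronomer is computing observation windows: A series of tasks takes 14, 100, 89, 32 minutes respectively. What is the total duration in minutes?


Durations: 14, 100, 89, 32
Running sum: 14
+ 100 = 114
+ 89 = 203
+ 32 = 235
Total duration: 235 minutes
That is 3 hours and 55 minutes

235


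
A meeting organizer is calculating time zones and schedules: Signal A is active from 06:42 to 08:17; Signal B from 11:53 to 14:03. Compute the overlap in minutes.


Interval A: [402, 497] minutes from midnight
Interval B: [713, 843] minutes from midnight
Overlap start = max(402, 713) = 713
Overlap end = min(497, 843) = 497
End <= start, so the intervals do not overlap: 0 minutes

0


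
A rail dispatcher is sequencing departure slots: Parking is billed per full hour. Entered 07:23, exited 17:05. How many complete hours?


Start: 07:23
End: 17:05
Hour difference: 17 - 7 = 10 hours
Minute difference: 5 - 23 = -18 minutes
Total minutes: 582
Complete hours: 582 / 60 = 9 (remainder 42)

9


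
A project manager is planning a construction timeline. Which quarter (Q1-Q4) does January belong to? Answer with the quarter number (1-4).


Month: January (month 1)
Q1: January-March (months 1-3)
Q2: April-June (months 4-6)
Q3: July-September (months 7-9)
Q4: October-December (months 10-12)
Month 1 falls in Q1

1


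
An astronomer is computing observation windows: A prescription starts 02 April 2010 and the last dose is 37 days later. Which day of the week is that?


Start: 2010-04-02 (Friday)
Step 1 - find target date: add 37 days
  2010-04-02 + 37 days = 2010-05-09
Step 2 - day of week:
  37 mod 7 = 2
  Friday + 2 days -> Sunday
Result: Sunday (2010-05-09)

Sunday


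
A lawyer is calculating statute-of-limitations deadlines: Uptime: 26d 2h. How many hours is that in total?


Days: 26
Extra hours: 2
Hours per day: 24
Days to hours: 26 x 24 = 624
Total: 624 + 2 = 626

626


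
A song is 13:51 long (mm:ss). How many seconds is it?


Minutes: 13
Extra seconds: 51
Seconds per minute: 60
Minutes to seconds: 13 x 60 = 780
Total: 780 + 51 = 831

831


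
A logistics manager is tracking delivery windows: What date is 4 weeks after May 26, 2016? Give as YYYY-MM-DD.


Start: 2016-05-26
Weeks to add: 4
Convert to days: 4 x 7 = 28 days
Add 28 days to 2016-05-26
Result: 2016-06-23

2016-06-23


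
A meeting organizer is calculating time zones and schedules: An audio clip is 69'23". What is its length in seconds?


Minutes: 69
Seconds: 23
Convert minutes to seconds: 69 x 60 = 4140
Add remaining seconds: 4140 + 23 = 4163

4163


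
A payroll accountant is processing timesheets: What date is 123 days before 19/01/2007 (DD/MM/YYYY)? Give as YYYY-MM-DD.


Start: 2007-01-19
Subtracting 123 days
Days already passed in January: 19
After going back through January: 104 more days to subtract
December 2006: 31 days, 73 remaining
November 2006: 30 days, 43 remaining
October 2006: 31 days, 12 remaining
September 2006 has 30 days, need 12
Result: 2006-09-18

2006-09-18


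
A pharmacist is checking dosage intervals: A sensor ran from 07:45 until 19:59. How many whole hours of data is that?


Start: 07:45
End: 19:59
Hour difference: 19 - 7 = 12 hours
Minute difference: 59 - 45 = 14 minutes
Total minutes: 734
Complete hours: 734 / 60 = 12 (remainder 14)

12


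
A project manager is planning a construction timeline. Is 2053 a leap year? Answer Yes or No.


Year: 2053
Divisible by 4? 2053 / 4 = 513.25 -> No
Not divisible by 4, so NOT a leap year

No


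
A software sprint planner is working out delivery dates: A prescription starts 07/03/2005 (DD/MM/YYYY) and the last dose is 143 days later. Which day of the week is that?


Start: 2005-03-07 (Monday)
Step 1 - find target date: add 143 days
  2005-03-07 + 143 days = 2005-07-28
Step 2 - day of week:
  143 mod 7 = 3
  Monday + 3 days -> Thursday
Result: Thursday (2005-07-28)

Thursday


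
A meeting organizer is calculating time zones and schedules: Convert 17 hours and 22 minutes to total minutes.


Hours: 17
Extra minutes: 22
Minutes per hour: 60
Hours to minutes: 17 x 60 = 1020
Total: 1020 + 22 = 1042

1042


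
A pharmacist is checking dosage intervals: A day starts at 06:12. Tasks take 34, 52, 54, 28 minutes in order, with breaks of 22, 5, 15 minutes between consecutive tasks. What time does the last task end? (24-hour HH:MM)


Start: 06:12 = 372 min from midnight
  after task 1 (34 min): 06:46
  after break (22 min): 07:08
  after task 2 (52 min): 08:00
  after break (5 min): 08:05
  after task 3 (54 min): 08:59
  after break (15 min): 09:14
  after task 4 (28 min): 09:42
Total elapsed: 210 minutes
End time: 09:42

09:42


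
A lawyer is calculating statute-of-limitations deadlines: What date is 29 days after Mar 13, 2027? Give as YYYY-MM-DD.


Start: 2027-03-13
Adding 29 days
Days remaining in March: 18
After March: 11 days still to add
April 2027 has 30 days, need 11
Result: 2027-04-11

2027-04-11


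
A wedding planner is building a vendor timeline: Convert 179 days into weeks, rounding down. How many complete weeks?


Total days: 179
Days per week: 7
Division: 179 / 7 = 25 remainder 4
Complete weeks: 25
Remaining days: 4

25


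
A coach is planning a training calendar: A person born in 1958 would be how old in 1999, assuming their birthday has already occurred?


Birth year: 1958
Current year: 1999
Age = current year - birth year
Age = 1999 - 1958 = 41

41


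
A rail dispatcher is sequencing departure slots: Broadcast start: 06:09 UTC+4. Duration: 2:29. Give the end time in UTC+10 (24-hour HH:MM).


Start: 06:09 in UTC+4
Step 1 - add duration:
  minutes: 9 + 29 = 38
  hours: 6 + 2 + 0 = 8
  end in UTC+4: 08:38
Step 2 - convert UTC+4 -> UTC+10:
  offset difference: 10 - (4) = 6 hours
  8 + (6) = 14 -> mod 24 = 14
Result: 14:38 in UTC+10

14:38


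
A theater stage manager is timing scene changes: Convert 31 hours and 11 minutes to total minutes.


Hours: 31
Minutes: 11
Convert hours to minutes: 31 x 60 = 1860
Add remaining minutes: 1860 + 11 = 1871

1871


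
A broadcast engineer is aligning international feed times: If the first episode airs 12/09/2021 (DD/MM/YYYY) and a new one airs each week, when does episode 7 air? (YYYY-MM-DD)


First occurrence: 2021-09-12 (occurrence 1)
Each occurrence is 7 days after the previous.
Occurrence 7 is 6 weeks after the first.
6 weeks = 42 days
2021-09-12 + 42 days = 2021-10-24

2021-10-24


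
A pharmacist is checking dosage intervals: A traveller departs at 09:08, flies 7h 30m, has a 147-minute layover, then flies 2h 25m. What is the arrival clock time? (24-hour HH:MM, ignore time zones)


Depart: 09:08
Leg 1: +450 min -> 16:38
Layover: +147 min -> 19:05
Leg 2: +145 min -> 21:30
Total travel: 742 minutes = 12h 22m
Arrival: 21:30

21:30


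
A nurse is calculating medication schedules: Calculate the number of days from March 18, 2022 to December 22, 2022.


Start date: 2022-03-18
End date: 2022-12-22
Mar 2022: +14 days
Apr 2022: +30 days
May 2022: +31 days
... (7 more months)
Total: 279 days

279


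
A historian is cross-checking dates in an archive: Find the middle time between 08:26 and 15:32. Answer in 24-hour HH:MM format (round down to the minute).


Start time: 08:26 = 506 minutes from midnight
End time: 15:32 = 932 minutes from midnight
Sum: 506 + 932 = 1438
Midpoint: 1438 / 2 = 719 minutes
Convert: 719 / 60 = 11 hours, 59 minutes
Result: 11:59

11:59


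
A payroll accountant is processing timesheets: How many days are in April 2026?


Month: April
Year: 2026
April is a 30-day month
Total: 30 days

30


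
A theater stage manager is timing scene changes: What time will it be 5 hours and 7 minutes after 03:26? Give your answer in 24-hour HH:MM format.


Start time: 03:26
Adding: 5 hours 7 minutes
Minutes: 26 + 7 = 33
Hours: 3 + 5 + 0 = 8
Result: 08:33

08:33


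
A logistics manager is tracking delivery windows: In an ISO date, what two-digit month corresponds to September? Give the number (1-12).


Calendar month order:
8. August
9. September <--
10. October
September is month number 9

9


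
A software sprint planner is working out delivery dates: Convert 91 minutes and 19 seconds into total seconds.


Minutes: 91
Seconds: 19
Convert minutes to seconds: 91 x 60 = 5460
Add remaining seconds: 5460 + 19 = 5479

5479


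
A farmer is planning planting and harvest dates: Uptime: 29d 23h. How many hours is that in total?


Days: 29
Extra hours: 23
Hours per day: 24
Days to hours: 29 x 24 = 696
Total: 696 + 23 = 719

719
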